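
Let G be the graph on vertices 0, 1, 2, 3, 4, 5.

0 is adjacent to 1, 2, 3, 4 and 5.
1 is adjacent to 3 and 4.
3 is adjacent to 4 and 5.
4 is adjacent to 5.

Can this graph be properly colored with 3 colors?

No

0, 1, 3, 4 form a clique, so at least 4 colors are needed.
So 3 colors are not enough.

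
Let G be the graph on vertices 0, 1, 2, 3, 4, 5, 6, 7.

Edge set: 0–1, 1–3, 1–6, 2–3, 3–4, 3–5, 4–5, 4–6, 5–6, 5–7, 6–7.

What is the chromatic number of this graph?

3

3, 4, 5 are mutually adjacent, so at least 3 colors are needed.
One proper 3-coloring: 0=red, 1=blue, 2=blue, 3=red, 4=green, 5=blue, 6=red, 7=green. Every edge joins two different colors.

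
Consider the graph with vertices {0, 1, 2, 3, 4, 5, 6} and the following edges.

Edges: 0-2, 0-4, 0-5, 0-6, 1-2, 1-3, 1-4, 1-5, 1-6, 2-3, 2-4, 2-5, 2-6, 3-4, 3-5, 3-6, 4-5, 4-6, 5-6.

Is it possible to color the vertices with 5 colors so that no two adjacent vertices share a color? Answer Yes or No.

No

1, 2, 3, 4, 5, 6 form a clique, so at least 6 colors are needed.
So 5 colors are not enough.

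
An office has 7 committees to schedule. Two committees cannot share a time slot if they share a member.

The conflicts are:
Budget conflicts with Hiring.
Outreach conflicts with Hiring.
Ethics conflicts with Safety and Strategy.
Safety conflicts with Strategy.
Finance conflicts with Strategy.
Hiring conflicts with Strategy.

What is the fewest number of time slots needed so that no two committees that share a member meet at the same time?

3

Ethics, Safety, Strategy are mutually in conflict, so at least 3 time slots are needed.
3 time slots suffice: time slot 1 → {Budget, Outreach, Strategy}; time slot 2 → {Ethics, Finance, Hiring}; time slot 3 → {Safety}. Each listed conflict is separated.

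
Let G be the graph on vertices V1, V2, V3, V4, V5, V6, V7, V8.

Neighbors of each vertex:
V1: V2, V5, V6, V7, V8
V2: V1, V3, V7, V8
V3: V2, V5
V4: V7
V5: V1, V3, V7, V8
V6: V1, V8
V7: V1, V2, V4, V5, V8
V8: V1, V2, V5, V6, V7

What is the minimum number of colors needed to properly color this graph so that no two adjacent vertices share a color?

4

V1, V2, V7, V8 are pairwise adjacent (a clique of size 4), so at least 4 colors are needed.
4 colors suffice: color red → {V3, V4, V8}; color blue → {V6, V7}; color green → {V1}; color yellow → {V2, V5}. No two adjacent vertices share a color.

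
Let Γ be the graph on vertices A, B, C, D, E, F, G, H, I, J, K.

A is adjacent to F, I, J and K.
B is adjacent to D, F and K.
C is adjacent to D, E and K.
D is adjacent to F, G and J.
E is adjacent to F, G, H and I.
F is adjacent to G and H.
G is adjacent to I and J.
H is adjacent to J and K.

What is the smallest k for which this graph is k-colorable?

E, F, H form a triangle, so at least 3 colors are needed.
3 colors suffice: color 1 → {F, I, J, K}; color 2 → {A, D, E}; color 3 → {B, C, G, H}. Each edge has distinct colors on its endpoints.

3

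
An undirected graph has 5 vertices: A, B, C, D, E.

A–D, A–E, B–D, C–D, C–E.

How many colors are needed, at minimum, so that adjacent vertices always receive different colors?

2

C and D are adjacent, so at least 2 colors are needed.
2 colors suffice: color 1 → {D, E}; color 2 → {A, B, C}. Each edge has distinct colors on its endpoints.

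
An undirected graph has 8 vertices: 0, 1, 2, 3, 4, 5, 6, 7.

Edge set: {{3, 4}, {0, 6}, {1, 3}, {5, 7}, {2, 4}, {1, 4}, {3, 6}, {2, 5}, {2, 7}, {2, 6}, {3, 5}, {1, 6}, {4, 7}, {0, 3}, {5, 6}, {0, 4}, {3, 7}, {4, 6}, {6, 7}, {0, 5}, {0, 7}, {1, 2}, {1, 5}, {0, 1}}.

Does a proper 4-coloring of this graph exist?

No

0, 1, 3, 4, 6 form a clique, so at least 5 colors are needed.
So 4 colors are not enough.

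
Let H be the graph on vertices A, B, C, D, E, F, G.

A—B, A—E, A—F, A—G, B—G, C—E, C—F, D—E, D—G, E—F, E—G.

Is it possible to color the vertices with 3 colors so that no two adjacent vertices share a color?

The chromatic number is 3. A, E, F are pairwise adjacent, so at least 3 colors are needed.
3 colors suffice: color red → {B, E}; color blue → {A, C, D}; color green → {F, G}.
That is already a proper 3-coloring.

Yes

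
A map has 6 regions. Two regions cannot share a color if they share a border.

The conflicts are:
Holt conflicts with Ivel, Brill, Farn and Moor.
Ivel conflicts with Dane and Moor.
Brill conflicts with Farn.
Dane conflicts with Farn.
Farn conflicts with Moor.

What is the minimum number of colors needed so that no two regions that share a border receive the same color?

Holt, Ivel, Moor are mutually in conflict, so at least 3 colors are needed.
One proper 3-coloring: Holt=2, Ivel=1, Brill=3, Dane=2, Farn=1, Moor=3. Each listed conflict is separated.

3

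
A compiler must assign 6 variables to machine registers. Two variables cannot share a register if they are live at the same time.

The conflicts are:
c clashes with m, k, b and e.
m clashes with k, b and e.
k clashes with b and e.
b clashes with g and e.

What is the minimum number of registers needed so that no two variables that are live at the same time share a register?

c, m, k, b, e pairwise conflict, so at least 5 registers are needed.
Using 5 registers: c=3, m=4, k=5, b=1, g=2, e=2. Every pair that conflicts lands in different registers.

5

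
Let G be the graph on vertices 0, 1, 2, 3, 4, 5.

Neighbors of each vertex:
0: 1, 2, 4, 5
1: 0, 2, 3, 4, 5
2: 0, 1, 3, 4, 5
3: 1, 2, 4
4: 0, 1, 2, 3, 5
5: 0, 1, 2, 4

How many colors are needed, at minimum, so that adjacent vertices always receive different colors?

0, 1, 2, 4, 5 are pairwise adjacent (a clique of size 5), so at least 5 colors are needed.
5 colors suffice: 0=yellow, 1=green, 2=red, 3=yellow, 4=blue, 5=purple. Each edge has distinct colors on its endpoints.

5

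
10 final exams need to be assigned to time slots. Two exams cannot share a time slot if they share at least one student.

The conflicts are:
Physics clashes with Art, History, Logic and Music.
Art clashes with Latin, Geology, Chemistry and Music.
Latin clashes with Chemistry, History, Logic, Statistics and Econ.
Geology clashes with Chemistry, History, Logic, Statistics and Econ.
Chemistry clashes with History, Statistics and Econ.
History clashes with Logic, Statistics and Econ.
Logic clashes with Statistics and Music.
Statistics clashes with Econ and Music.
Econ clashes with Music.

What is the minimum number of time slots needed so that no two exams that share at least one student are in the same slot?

5

Latin, Chemistry, History, Statistics, Econ pairwise conflict, so at least 5 time slots are needed.
5 time slots suffice: time slot 1 → {History, Music}; time slot 2 → {Art, Statistics}; time slot 3 → {Logic, Econ}; time slot 4 → {Physics, Latin, Geology}; time slot 5 → {Chemistry}. Each listed conflict is separated.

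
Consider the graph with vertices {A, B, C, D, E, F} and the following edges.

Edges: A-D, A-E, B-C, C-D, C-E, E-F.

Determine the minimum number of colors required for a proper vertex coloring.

2

E and F are adjacent, so at least 2 colors are needed.
2 colors suffice: color 1 → {B, D, E}; color 2 → {A, C, F}. Every edge joins two different colors.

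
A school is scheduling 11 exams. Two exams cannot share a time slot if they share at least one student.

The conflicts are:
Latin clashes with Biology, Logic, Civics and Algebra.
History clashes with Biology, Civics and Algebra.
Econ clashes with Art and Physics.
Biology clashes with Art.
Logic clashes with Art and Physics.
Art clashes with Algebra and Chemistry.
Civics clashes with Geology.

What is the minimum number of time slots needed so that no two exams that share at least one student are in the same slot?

2

History and Civics conflict, so at least 2 time slots are needed.
A valid assignment using 2 time slots: Latin=1, History=1, Econ=2, Biology=2, Logic=2, Art=1, Civics=2, Geology=1, Physics=1, Algebra=2, Chemistry=2. Every pair that conflicts lands in different time slots.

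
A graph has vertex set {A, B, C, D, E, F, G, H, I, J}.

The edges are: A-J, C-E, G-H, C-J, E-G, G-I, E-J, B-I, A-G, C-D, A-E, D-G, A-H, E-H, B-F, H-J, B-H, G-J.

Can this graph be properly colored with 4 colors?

A, E, G, H, J are pairwise adjacent (a clique of size 5), so at least 5 colors are needed.
So 4 colors are not enough.

No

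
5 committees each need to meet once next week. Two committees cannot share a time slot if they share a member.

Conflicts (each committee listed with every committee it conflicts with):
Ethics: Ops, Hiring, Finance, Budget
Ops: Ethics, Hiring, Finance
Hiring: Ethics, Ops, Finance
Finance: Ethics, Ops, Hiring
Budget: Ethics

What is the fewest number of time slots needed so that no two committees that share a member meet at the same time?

4

Ethics, Ops, Hiring, Finance all conflict with each other, so at least 4 time slots are needed.
4 time slots suffice: time slot 1 → {Ethics}; time slot 2 → {Finance, Budget}; time slot 3 → {Ops}; time slot 4 → {Hiring}. No two conflicting committees share a time slot.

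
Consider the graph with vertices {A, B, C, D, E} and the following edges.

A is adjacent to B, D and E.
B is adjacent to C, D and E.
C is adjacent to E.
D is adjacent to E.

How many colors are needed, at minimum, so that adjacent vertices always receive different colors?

A, B, D, E are mutually adjacent (a clique of size 4), so at least 4 colors are needed.
4 colors suffice: color 1 → {B}; color 2 → {E}; color 3 → {A, C}; color 4 → {D}. Every edge joins two different colors.

4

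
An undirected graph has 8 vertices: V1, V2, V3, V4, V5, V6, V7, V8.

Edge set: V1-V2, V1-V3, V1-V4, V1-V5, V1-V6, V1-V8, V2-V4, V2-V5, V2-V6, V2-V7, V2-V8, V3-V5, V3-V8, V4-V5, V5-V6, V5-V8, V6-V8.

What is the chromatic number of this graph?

5

V1, V2, V5, V6, V8 form a clique, so at least 5 colors are needed.
A valid assignment using 5 colors: V1=1, V2=3, V3=3, V4=4, V5=2, V6=5, V7=1, V8=4. Every edge joins two different colors.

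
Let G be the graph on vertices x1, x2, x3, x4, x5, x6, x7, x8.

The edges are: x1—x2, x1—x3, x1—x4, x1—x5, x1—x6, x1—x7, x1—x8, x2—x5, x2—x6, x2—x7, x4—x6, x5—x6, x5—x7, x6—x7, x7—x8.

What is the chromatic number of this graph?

x1, x2, x5, x6, x7 are pairwise adjacent (a clique of size 5), so at least 5 colors are needed.
5 colors suffice: x1=red, x2=yellow, x3=blue, x4=blue, x5=purple, x6=green, x7=blue, x8=green. Each edge has distinct colors on its endpoints.

5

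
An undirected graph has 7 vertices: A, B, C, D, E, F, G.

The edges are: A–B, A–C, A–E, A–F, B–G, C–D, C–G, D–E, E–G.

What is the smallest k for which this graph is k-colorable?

2

B and G are adjacent, so at least 2 colors are needed.
2 colors suffice: color red → {A, D, G}; color blue → {B, C, E, F}. No two adjacent vertices share a color.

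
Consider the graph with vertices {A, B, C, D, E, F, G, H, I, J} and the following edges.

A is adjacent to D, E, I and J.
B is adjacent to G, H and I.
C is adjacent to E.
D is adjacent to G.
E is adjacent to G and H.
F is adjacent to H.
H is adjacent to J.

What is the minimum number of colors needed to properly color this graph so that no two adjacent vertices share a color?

3

The cycle A-D-G-B-I-A has odd length 5, so it cannot be 2-colored; at least 3 colors are needed.
3 colors suffice: color 1 → {A, C, G, H}; color 2 → {B, D, E, F, J}; color 3 → {I}. Every edge joins two different colors.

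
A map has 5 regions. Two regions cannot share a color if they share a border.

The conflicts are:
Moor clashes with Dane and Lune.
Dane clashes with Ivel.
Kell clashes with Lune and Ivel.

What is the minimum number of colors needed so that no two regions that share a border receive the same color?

3

The cycle Dane-Ivel-Kell-Lune-Moor-Dane has odd length 5, so it cannot be 2-colored; at least 3 colors are needed.
A valid assignment using 3 colors: Moor=2, Dane=1, Kell=1, Lune=3, Ivel=2. No two conflicting regions share a color.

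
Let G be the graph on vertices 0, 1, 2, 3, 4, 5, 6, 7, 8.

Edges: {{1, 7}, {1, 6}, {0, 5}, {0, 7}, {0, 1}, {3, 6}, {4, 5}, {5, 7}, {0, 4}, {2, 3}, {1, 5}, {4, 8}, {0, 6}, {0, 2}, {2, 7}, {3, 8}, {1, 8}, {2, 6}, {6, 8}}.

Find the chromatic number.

4

0, 1, 5, 7 are pairwise adjacent (a clique of size 4), so at least 4 colors are needed.
4 colors suffice: color red → {0, 8}; color blue → {4, 6, 7}; color green → {1, 2}; color yellow → {3, 5}. No two adjacent vertices share a color.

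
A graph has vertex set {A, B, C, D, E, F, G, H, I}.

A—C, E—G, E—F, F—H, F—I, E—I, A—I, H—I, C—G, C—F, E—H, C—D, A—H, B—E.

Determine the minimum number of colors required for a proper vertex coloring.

E, F, H, I are mutually adjacent (a clique of size 4), so at least 4 colors are needed.
One proper 4-coloring: A=yellow, B=blue, C=red, D=blue, E=red, F=yellow, G=blue, H=green, I=blue. No two adjacent vertices share a color.

4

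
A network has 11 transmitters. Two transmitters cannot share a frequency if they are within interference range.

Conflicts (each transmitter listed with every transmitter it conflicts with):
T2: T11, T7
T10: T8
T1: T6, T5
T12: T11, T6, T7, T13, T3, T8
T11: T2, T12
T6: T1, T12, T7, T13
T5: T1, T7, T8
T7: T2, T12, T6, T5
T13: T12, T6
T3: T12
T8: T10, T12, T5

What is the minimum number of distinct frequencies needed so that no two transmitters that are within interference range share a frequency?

T12, T6, T13 are mutually in conflict, so at least 3 frequencies are needed.
Using 3 frequencies: T2=1, T10=1, T1=3, T12=1, T11=2, T6=2, T5=1, T7=3, T13=3, T3=2, T8=2. Each listed conflict is separated.

3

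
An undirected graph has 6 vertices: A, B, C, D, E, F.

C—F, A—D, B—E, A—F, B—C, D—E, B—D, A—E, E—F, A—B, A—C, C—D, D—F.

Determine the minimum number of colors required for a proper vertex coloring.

A, D, E, F are mutually adjacent (a clique of size 4), so at least 4 colors are needed.
4 colors suffice: color 1 → {D}; color 2 → {A}; color 3 → {B, F}; color 4 → {C, E}. Each edge has distinct colors on its endpoints.

4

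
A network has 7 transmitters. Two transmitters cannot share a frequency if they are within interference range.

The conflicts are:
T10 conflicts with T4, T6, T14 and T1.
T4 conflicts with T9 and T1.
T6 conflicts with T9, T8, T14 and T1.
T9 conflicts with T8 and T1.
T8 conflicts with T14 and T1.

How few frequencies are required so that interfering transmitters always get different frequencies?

4

T6, T9, T8, T1 pairwise conflict, so at least 4 frequencies are needed.
4 frequencies suffice: frequency 1 → {T14, T1}; frequency 2 → {T4, T6}; frequency 3 → {T10, T9}; frequency 4 → {T8}. Each listed conflict is separated.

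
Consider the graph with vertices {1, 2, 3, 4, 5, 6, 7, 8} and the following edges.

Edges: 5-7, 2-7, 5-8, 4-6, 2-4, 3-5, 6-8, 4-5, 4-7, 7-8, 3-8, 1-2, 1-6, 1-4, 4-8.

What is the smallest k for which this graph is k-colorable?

4, 5, 7, 8 are pairwise adjacent (a clique of size 4), so at least 4 colors are needed.
One proper 4-coloring: 1=blue, 2=yellow, 3=red, 4=red, 5=yellow, 6=green, 7=green, 8=blue. Every edge joins two different colors.

4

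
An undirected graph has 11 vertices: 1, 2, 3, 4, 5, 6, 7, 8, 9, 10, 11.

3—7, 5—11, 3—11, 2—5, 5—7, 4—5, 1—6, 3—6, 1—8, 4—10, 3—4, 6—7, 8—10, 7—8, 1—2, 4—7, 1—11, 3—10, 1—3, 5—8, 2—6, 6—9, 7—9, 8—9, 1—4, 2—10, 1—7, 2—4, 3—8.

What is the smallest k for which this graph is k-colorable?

4

1, 3, 7, 8 are pairwise adjacent (a clique of size 4), so at least 4 colors are needed.
4 colors suffice: color red → {1, 5, 9, 10}; color blue → {2, 3}; color green → {7, 11}; color yellow → {4, 6, 8}. No two adjacent vertices share a color.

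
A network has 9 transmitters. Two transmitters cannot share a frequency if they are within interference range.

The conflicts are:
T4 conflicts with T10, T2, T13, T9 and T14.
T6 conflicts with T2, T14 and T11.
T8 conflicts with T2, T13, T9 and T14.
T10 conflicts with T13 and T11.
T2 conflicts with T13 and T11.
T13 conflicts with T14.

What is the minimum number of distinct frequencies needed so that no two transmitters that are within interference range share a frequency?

T4, T10, T13 all conflict with each other, so at least 3 frequencies are needed.
3 frequencies suffice: frequency 1 → {T4, T6, T8}; frequency 2 → {T13, T9, T11}; frequency 3 → {T10, T2, T14}. Every pair that conflicts lands in different frequencies.

3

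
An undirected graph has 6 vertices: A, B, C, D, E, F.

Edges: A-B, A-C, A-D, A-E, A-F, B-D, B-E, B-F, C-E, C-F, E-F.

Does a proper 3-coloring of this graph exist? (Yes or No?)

No

A, B, E, F form a clique, so at least 4 colors are needed.
So 3 colors are not enough.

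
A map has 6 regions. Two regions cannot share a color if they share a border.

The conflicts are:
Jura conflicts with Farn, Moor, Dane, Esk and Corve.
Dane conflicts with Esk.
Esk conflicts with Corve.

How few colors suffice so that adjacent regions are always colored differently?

Jura, Dane, Esk all conflict with each other, so at least 3 colors are needed.
A valid assignment using 3 colors: Jura=1, Farn=2, Moor=2, Dane=3, Esk=2, Corve=3. Each listed conflict is separated.

3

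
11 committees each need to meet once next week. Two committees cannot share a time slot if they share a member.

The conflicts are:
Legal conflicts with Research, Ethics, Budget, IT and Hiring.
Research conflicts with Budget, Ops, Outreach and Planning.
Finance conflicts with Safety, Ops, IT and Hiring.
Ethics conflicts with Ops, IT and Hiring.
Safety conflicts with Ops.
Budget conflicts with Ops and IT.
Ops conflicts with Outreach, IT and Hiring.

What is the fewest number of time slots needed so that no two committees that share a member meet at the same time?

Research, Ops, Outreach are mutually in conflict, so at least 3 time slots are needed.
3 time slots suffice: time slot 1 → {Legal, Ops, Planning}; time slot 2 → {Research, Safety, IT, Hiring}; time slot 3 → {Finance, Ethics, Budget, Outreach}. Every pair that conflicts lands in different time slots.

3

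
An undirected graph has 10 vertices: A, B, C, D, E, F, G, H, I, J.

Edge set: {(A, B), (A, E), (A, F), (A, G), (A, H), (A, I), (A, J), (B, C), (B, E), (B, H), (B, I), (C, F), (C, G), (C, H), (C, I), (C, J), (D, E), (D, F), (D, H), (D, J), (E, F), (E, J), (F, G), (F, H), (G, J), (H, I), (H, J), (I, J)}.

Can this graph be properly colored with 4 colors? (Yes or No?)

The chromatic number is 4. A, H, I, J are pairwise adjacent (a clique of size 4), so at least 4 colors are needed.
4 colors suffice: color red → {A, C, D}; color blue → {E, G, H}; color green → {B, F, J}; color yellow → {I}.
That is already a proper 4-coloring.

Yes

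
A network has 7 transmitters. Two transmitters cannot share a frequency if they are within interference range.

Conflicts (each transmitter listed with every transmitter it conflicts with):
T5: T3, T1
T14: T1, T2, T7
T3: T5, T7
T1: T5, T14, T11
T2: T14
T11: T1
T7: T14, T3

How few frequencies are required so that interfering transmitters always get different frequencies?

The cycle T7-T14-T1-T5-T3-T7 has odd length 5, so it cannot be 2-colored; at least 3 frequencies are needed.
A valid assignment using 3 frequencies: T5=3, T14=2, T3=2, T1=1, T2=1, T11=2, T7=1. Every pair that conflicts lands in different frequencies.

3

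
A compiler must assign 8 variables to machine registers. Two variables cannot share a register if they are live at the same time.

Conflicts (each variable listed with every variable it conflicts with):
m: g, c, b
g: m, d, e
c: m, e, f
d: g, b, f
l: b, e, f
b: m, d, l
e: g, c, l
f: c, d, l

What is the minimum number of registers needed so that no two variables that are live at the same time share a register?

The cycle l-f-c-m-b-l has odd length 5, so it cannot be 2-colored; at least 3 registers are needed.
3 registers suffice: register 1 → {g, c, b}; register 2 → {m, e, f}; register 3 → {d, l}. No two conflicting variables share a register.

3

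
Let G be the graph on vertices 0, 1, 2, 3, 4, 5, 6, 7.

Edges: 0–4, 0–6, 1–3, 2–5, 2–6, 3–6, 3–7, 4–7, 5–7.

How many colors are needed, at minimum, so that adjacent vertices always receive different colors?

The cycle 3-6-2-5-7-3 has odd length 5, so it cannot be 2-colored; at least 3 colors are needed.
3 colors suffice: color a → {1, 6, 7}; color b → {0, 2, 3}; color c → {4, 5}. Every edge joins two different colors.

3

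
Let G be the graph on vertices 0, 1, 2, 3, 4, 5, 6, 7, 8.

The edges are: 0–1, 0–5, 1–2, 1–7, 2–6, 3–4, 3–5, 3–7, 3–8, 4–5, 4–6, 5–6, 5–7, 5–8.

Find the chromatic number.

3

3, 5, 8 are mutually adjacent, so at least 3 colors are needed.
A valid assignment using 3 colors: 0=b, 1=a, 2=c, 3=b, 4=c, 5=a, 6=b, 7=c, 8=c. Every edge joins two different colors.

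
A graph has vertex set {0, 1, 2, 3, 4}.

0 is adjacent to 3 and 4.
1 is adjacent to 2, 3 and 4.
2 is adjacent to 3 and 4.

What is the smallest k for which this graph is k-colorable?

1, 2, 3 are pairwise adjacent, so at least 3 colors are needed.
A valid assignment using 3 colors: 0=red, 1=red, 2=blue, 3=green, 4=green. Every edge joins two different colors.

3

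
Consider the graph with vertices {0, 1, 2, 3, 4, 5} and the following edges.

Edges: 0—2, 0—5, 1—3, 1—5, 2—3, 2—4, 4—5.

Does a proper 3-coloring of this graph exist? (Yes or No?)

The chromatic number is 3. The cycle 0-2-3-1-5-0 has odd length 5, so it cannot be 2-colored; at least 3 colors are needed.
3 colors suffice: color a → {2, 5}; color b → {0, 3, 4}; color c → {1}.
That is already a proper 3-coloring.

Yes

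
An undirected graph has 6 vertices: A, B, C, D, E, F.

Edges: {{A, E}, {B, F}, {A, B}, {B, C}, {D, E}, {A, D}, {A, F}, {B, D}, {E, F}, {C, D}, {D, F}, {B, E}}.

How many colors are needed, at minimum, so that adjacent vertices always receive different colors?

5

A, B, D, E, F are pairwise adjacent (a clique of size 5), so at least 5 colors are needed.
5 colors suffice: color 1 → {B}; color 2 → {D}; color 3 → {C, F}; color 4 → {A}; color 5 → {E}. Each edge has distinct colors on its endpoints.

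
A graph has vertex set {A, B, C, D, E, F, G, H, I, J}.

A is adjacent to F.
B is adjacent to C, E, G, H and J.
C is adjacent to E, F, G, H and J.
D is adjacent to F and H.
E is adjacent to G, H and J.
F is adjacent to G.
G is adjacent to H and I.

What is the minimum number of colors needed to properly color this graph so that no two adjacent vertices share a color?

5

B, C, E, G, H are pairwise adjacent (a clique of size 5), so at least 5 colors are needed.
5 colors suffice: color 1 → {A, C, D, I}; color 2 → {G, J}; color 3 → {B, F}; color 4 → {H}; color 5 → {E}. No two adjacent vertices share a color.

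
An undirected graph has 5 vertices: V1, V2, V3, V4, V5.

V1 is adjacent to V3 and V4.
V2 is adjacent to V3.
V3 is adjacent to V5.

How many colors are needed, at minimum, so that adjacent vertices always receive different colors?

2

V3 and V5 are adjacent, so at least 2 colors are needed.
One proper 2-coloring: V1=2, V2=2, V3=1, V4=1, V5=2. No two adjacent vertices share a color.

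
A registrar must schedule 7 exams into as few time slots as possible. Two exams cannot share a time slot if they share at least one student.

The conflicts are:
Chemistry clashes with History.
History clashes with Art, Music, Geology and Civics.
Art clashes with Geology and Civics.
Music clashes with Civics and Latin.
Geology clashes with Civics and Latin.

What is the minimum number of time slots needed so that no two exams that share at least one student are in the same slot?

History, Art, Geology, Civics all conflict with each other, so at least 4 time slots are needed.
Using 4 time slots: Chemistry=2, History=1, Art=4, Music=3, Geology=3, Civics=2, Latin=1. Every pair that conflicts lands in different time slots.

4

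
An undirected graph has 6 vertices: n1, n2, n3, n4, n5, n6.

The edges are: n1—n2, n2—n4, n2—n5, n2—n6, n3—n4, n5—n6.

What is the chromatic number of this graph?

3

n2, n5, n6 form a triangle, so at least 3 colors are needed.
3 colors suffice: color 1 → {n2, n3}; color 2 → {n1, n4, n6}; color 3 → {n5}. Each edge has distinct colors on its endpoints.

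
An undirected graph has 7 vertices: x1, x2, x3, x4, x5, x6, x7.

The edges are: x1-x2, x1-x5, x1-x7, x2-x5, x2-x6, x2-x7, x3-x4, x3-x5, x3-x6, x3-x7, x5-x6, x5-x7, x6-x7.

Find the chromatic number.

x1, x2, x5, x7 form a clique, so at least 4 colors are needed.
A valid assignment using 4 colors: x1=4, x2=3, x3=3, x4=1, x5=1, x6=4, x7=2. No two adjacent vertices share a color.

4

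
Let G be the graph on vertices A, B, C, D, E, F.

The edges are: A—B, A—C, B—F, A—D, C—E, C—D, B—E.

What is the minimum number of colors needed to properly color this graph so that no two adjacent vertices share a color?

A, C, D form a triangle, so at least 3 colors are needed.
A valid assignment using 3 colors: A=2, B=1, C=1, D=3, E=2, F=2. Every edge joins two different colors.

3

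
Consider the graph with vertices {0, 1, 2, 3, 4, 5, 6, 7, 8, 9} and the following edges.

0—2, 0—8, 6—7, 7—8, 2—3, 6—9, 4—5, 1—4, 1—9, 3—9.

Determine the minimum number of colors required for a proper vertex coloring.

The cycle 8-0-2-3-9-6-7-8 has odd length 7, so it cannot be 2-colored; at least 3 colors are needed.
3 colors suffice: color red → {2, 4, 7, 9}; color blue → {1, 3, 5, 6, 8}; color green → {0}. No two adjacent vertices share a color.

3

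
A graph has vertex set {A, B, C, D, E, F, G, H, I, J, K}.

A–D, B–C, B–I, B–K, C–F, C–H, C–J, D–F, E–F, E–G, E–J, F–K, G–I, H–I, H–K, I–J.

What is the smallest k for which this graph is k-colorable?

D and F are adjacent, so at least 2 colors are needed.
2 colors suffice: color 1 → {C, D, E, I, K}; color 2 → {A, B, F, G, H, J}. No two adjacent vertices share a color.

2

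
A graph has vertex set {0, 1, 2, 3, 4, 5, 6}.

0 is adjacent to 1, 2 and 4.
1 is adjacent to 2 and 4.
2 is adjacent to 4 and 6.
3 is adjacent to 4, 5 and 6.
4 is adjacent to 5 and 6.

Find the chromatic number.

4

0, 1, 2, 4 are mutually adjacent (a clique of size 4), so at least 4 colors are needed.
4 colors suffice: color a → {4}; color b → {2, 3}; color c → {0, 5, 6}; color d → {1}. No two adjacent vertices share a color.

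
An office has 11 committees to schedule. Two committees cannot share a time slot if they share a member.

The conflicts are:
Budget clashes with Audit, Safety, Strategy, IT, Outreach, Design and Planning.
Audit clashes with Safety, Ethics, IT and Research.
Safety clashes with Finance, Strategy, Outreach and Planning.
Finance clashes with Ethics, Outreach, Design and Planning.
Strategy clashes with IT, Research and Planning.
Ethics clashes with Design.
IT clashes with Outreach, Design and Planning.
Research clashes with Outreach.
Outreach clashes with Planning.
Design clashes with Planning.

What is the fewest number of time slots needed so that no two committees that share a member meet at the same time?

Budget, Safety, Outreach, Planning all conflict with each other, so at least 4 time slots are needed.
A valid assignment using 4 time slots: Budget=1, Audit=2, Safety=3, Finance=1, Strategy=4, Ethics=3, IT=3, Research=1, Outreach=4, Design=4, Planning=2. Every pair that conflicts lands in different time slots.

4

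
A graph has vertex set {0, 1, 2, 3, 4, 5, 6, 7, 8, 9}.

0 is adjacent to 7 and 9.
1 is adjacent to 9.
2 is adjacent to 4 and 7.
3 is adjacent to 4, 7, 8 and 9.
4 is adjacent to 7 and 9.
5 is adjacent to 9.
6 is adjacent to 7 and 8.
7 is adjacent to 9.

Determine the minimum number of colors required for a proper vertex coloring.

4

3, 4, 7, 9 are mutually adjacent (a clique of size 4), so at least 4 colors are needed.
4 colors suffice: 0=c, 1=b, 2=a, 3=d, 4=c, 5=b, 6=c, 7=b, 8=a, 9=a. Each edge has distinct colors on its endpoints.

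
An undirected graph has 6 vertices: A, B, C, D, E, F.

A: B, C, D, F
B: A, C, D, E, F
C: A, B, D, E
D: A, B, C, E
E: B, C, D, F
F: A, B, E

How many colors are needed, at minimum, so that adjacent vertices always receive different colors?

A, B, C, D form a clique, so at least 4 colors are needed.
4 colors suffice: color red → {B}; color blue → {D, F}; color green → {A, E}; color yellow → {C}. Every edge joins two different colors.

4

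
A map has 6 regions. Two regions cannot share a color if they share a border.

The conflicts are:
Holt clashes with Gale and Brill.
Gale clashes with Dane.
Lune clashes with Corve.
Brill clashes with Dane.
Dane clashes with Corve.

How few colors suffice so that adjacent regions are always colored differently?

2

Dane and Corve conflict, so at least 2 colors are needed.
2 colors suffice: color 1 → {Holt, Lune, Dane}; color 2 → {Gale, Brill, Corve}. Every pair that conflicts lands in different colors.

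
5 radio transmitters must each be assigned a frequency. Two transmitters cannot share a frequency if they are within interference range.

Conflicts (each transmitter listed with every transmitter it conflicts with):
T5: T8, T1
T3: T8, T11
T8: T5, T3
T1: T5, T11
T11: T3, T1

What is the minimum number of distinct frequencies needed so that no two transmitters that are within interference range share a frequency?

3

The cycle T5-T8-T3-T11-T1-T5 has odd length 5, so it cannot be 2-colored; at least 3 frequencies are needed.
A valid assignment using 3 frequencies: T5=1, T3=1, T8=2, T1=3, T11=2. Every pair that conflicts lands in different frequencies.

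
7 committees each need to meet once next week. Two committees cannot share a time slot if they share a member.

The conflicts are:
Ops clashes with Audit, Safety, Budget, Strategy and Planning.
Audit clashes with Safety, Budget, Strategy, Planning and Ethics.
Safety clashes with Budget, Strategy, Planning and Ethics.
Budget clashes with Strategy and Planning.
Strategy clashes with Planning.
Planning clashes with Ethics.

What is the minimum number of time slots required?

6

Ops, Audit, Safety, Budget, Strategy, Planning are mutually in conflict, so at least 6 time slots are needed.
Using 6 time slots: Ops=4, Audit=3, Safety=1, Budget=5, Strategy=6, Planning=2, Ethics=4. No two conflicting committees share a time slot.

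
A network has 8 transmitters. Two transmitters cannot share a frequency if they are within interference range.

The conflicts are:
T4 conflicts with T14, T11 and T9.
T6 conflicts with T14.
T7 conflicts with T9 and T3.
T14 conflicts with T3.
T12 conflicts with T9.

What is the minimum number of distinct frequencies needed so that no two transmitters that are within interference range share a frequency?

3

The cycle T7-T9-T4-T14-T3-T7 has odd length 5, so it cannot be 2-colored; at least 3 frequencies are needed.
3 frequencies suffice: frequency 1 → {T14, T11, T9}; frequency 2 → {T4, T6, T12, T3}; frequency 3 → {T7}. No two conflicting transmitters share a frequency.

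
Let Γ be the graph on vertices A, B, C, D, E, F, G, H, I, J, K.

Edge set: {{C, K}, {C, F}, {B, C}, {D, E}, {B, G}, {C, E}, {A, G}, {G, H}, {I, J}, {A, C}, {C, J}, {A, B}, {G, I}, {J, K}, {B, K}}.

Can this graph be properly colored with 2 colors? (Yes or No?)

No

A, B, G form a triangle, so at least 3 colors are needed.
So 2 colors are not enough.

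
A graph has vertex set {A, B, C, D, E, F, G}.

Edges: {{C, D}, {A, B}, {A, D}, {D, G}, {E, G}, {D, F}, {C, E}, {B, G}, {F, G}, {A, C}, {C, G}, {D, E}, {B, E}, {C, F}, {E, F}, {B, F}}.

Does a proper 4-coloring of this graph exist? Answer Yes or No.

No

C, D, E, F, G form a clique, so at least 5 colors are needed.
So 4 colors are not enough.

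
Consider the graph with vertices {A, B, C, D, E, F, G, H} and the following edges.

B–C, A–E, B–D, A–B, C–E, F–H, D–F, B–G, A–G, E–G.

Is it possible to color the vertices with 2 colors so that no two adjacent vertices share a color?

A, E, G are mutually adjacent, so at least 3 colors are needed.
So 2 colors are not enough.

No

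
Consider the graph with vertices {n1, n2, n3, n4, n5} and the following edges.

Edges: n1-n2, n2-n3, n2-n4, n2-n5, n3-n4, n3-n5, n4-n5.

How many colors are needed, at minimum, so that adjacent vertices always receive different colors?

4

n2, n3, n4, n5 form a clique, so at least 4 colors are needed.
4 colors suffice: n1=2, n2=1, n3=3, n4=4, n5=2. Every edge joins two different colors.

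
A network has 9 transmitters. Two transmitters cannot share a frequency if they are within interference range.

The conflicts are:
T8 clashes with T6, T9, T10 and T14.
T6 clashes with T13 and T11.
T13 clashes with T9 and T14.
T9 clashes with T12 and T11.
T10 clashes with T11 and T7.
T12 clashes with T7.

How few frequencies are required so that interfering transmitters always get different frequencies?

3

The cycle T12-T7-T10-T11-T9-T12 has odd length 5, so it cannot be 2-colored; at least 3 frequencies are needed.
3 frequencies suffice: frequency 1 → {T6, T9, T10, T14}; frequency 2 → {T8, T13, T11, T7}; frequency 3 → {T12}. No two conflicting transmitters share a frequency.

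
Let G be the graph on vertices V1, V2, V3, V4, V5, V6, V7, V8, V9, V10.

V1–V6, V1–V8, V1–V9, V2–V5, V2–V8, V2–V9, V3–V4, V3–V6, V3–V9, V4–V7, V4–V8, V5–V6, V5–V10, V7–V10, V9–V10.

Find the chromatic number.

The cycle V2-V9-V3-V4-V8-V2 has odd length 5, so it cannot be 2-colored; at least 3 colors are needed.
A valid assignment using 3 colors: V1=blue, V2=blue, V3=blue, V4=green, V5=green, V6=red, V7=red, V8=red, V9=red, V10=blue. Each edge has distinct colors on its endpoints.

3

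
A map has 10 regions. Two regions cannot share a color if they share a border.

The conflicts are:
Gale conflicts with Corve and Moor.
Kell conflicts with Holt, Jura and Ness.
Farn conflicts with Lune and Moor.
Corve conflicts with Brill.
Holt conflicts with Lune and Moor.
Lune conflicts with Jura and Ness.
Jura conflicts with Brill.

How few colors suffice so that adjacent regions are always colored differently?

The cycle Corve-Brill-Jura-Lune-Farn-Moor-Gale-Corve has odd length 7, so it cannot be 2-colored; at least 3 colors are needed.
3 colors suffice: Gale=2, Kell=1, Farn=2, Corve=1, Holt=2, Lune=1, Jura=2, Ness=2, Brill=3, Moor=1. Each listed conflict is separated.

3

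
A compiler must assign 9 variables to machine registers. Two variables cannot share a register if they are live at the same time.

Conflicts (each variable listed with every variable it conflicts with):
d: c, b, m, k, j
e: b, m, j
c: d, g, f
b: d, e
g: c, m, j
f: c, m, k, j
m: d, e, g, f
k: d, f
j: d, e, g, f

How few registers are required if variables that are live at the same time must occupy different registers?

2

c and g conflict, so at least 2 registers are needed.
2 registers suffice: d=1, e=1, c=2, b=2, g=1, f=1, m=2, k=2, j=2. Each listed conflict is separated.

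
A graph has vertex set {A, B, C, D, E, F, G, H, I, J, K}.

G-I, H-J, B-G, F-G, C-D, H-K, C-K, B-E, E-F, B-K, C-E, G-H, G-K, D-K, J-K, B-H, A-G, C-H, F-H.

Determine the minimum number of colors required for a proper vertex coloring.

4

B, G, H, K are mutually adjacent (a clique of size 4), so at least 4 colors are needed.
4 colors suffice: color 1 → {A, D, E, H, I}; color 2 → {C, G, J}; color 3 → {F, K}; color 4 → {B}. Every edge joins two different colors.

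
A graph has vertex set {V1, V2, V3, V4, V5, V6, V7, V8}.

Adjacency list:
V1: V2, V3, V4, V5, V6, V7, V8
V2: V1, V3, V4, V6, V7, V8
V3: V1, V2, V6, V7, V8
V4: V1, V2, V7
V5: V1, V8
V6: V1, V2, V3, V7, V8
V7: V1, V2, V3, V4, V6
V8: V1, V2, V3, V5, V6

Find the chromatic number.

5

V1, V2, V3, V6, V7 form a clique, so at least 5 colors are needed.
5 colors suffice: color 1 → {V1}; color 2 → {V2, V5}; color 3 → {V4, V6}; color 4 → {V3}; color 5 → {V7, V8}. Each edge has distinct colors on its endpoints.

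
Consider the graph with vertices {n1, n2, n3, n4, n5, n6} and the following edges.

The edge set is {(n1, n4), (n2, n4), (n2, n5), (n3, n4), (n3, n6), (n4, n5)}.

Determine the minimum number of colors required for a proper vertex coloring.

3

n2, n4, n5 are mutually adjacent, so at least 3 colors are needed.
3 colors suffice: color R → {n4, n6}; color B → {n1, n2, n3}; color G → {n5}. Each edge has distinct colors on its endpoints.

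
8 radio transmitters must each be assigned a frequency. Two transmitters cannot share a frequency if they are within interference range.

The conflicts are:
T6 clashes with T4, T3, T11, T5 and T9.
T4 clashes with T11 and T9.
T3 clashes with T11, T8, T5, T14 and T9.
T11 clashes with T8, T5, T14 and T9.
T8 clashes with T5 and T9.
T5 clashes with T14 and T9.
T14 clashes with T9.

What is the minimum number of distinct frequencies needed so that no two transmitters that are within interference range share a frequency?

5

T3, T11, T5, T14, T9 all conflict with each other, so at least 5 frequencies are needed.
5 frequencies suffice: frequency 1 → {T9}; frequency 2 → {T11}; frequency 3 → {T4, T3}; frequency 4 → {T5}; frequency 5 → {T6, T8, T14}. No two conflicting transmitters share a frequency.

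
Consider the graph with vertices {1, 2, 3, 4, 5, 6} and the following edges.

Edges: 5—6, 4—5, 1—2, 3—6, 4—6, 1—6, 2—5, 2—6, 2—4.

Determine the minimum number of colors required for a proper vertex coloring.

4

2, 4, 5, 6 form a clique, so at least 4 colors are needed.
One proper 4-coloring: 1=green, 2=blue, 3=blue, 4=yellow, 5=green, 6=red. No two adjacent vertices share a color.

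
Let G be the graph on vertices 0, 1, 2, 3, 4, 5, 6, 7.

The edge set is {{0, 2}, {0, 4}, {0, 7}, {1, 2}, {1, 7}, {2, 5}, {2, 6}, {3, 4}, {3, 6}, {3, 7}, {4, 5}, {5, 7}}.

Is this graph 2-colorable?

No

The cycle 6-2-5-4-3-6 has odd length 5, so it cannot be 2-colored; at least 3 colors are needed.
So 2 colors are not enough.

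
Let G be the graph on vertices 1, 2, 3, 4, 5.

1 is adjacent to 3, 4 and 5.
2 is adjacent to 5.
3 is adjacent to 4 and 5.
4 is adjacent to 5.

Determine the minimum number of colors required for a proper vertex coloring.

4

1, 3, 4, 5 form a clique, so at least 4 colors are needed.
One proper 4-coloring: 1=b, 2=b, 3=c, 4=d, 5=a. Every edge joins two different colors.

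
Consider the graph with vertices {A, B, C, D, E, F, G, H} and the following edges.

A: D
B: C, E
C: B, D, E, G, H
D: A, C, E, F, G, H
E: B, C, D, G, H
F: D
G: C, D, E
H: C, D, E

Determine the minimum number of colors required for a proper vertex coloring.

C, D, E, H are pairwise adjacent (a clique of size 4), so at least 4 colors are needed.
One proper 4-coloring: A=2, B=1, C=3, D=1, E=2, F=2, G=4, H=4. No two adjacent vertices share a color.

4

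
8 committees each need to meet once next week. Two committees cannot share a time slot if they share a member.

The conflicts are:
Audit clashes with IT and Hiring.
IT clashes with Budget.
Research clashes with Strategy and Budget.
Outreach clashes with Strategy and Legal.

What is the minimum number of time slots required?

2

Audit and Hiring conflict, so at least 2 time slots are needed.
A valid assignment using 2 time slots: Audit=1, IT=2, Hiring=2, Research=2, Outreach=2, Strategy=1, Legal=1, Budget=1. Each listed conflict is separated.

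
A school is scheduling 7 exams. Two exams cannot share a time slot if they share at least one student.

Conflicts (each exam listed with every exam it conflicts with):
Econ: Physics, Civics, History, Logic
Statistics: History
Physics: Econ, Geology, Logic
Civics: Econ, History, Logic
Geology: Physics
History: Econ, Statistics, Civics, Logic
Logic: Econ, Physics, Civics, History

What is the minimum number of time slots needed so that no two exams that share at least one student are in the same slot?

4

Econ, Civics, History, Logic are mutually in conflict, so at least 4 time slots are needed.
4 time slots suffice: time slot 1 → {Physics, History}; time slot 2 → {Statistics, Geology, Logic}; time slot 3 → {Econ}; time slot 4 → {Civics}. Every pair that conflicts lands in different time slots.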